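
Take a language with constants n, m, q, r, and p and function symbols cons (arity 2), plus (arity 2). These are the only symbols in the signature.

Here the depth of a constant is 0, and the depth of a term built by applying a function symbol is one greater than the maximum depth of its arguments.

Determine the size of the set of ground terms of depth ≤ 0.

Let N_k count ground terms of depth at most k. Each non-constant term of depth ≤ k is some function symbol applied to depth-≤(k−1) arguments, giving N_k = 5 + N_{k-1}^2 + N_{k-1}^2.
N_0 = 5
Explicitly: n, m, q, r, p.

5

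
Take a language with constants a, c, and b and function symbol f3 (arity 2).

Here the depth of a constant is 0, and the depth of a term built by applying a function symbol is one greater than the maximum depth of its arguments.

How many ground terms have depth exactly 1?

If N_k denotes the number of depth-≤k ground terms, the 3 constants give N_0 = 3, and each function symbol of arity r contributes N_{k-1}^r new terms at level k: N_k = 3 + N_{k-1}^2.
N_0 = 3
N_1 = 3 + 3^2 = 12
Terms of depth exactly 1: N_1 − N_0 = 12 − 3 = 9.

9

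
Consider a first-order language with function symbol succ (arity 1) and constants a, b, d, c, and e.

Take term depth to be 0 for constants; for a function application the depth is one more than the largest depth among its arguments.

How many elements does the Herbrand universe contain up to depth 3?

Let N_k = |{terms of depth ≤ k}|. Then N_0 = 5 and N_k = 5 + N_{k-1} for k ≥ 1 (one summand per function symbol, arity giving the exponent).
N_0 = 5
N_1 = 5 + 5 = 10
N_2 = 5 + 10 = 15
N_3 = 5 + 15 = 20

20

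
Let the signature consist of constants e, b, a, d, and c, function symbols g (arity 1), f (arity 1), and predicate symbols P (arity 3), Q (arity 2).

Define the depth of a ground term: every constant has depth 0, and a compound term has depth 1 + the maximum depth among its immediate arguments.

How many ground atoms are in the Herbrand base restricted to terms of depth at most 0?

First count ground terms of depth ≤ 0.
Let N_k = |{terms of depth ≤ k}|. Then N_0 = 5 and N_k = 5 + N_{k-1} + N_{k-1} for k ≥ 1 (one summand per function symbol, arity giving the exponent).
N_0 = 5
Explicitly: e, b, a, d, c.
So |H| = 5.
For each predicate symbol, the number of ground atoms is |H| raised to its arity; summing:
  P: 5^3 = 125;  Q: 5^2 = 25
Total ground atoms: 125 + 25 = 150.

150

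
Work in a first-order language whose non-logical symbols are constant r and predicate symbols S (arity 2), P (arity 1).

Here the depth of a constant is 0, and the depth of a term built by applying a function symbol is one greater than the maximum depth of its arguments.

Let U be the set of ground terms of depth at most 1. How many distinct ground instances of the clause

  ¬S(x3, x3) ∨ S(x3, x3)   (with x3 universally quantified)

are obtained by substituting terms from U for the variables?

1

Ground terms of depth ≤ 1:
  With no function symbols every ground term is a constant, so there is exactly 1 ground term at every depth bound.
  N_0 = 1
  N_1 = 1
  Explicitly: r.
So there is exactly 1 ground term available for substitution.
There is 1 variable to instantiate (x3),  occurring in at least one literal, so different choices give different ground instances.
Number of ground instances = 1.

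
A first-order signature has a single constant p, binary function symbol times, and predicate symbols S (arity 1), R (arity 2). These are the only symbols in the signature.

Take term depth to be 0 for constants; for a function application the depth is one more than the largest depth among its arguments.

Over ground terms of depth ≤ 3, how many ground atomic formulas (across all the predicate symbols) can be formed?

702

First count ground terms of depth ≤ 3.
If N_k denotes the number of depth-≤k ground terms, the 1 constant gives N_0 = 1, and each function symbol of arity r contributes N_{k-1}^r new terms at level k: N_k = 1 + N_{k-1}^2.
N_0 = 1
N_1 = 1 + 1^2 = 2
N_2 = 1 + 2^2 = 5
N_3 = 1 + 5^2 = 26
So |H| = 26.
Each predicate of arity r yields |H|^r ground atoms (one per choice of an r-tuple from H):
  S: 26;  R: 26^2 = 676
Total ground atoms: 26 + 676 = 702.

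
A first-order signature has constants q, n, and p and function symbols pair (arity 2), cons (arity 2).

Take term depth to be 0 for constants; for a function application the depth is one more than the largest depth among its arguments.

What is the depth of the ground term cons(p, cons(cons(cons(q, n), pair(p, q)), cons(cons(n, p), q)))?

depth(cons(q, n)) = 1 + max(0, 0) = 1
depth(pair(p, q)) = 1 + max(0, 0) = 1
depth(cons(cons(q, n), pair(p, q))) = 1 + max(1, 1) = 2
depth(cons(n, p)) = 1 + max(0, 0) = 1
depth(cons(cons(n, p), q)) = 1 + max(1, 0) = 2
depth(cons(cons(cons(q, n), pair(p, q)), cons(cons(n, p), q))) = 1 + max(2, 2) = 3
depth(cons(p, cons(cons(cons(q, n), pair(p, q)), cons(cons(n, p), q)))) = 1 + max(0, 3) = 4

4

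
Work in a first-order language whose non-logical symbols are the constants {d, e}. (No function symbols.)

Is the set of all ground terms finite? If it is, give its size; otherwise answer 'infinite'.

2

There are no function symbols, so every ground term is one of the 2 constants.
The Herbrand universe is {d, e}, which is finite with 2 elements.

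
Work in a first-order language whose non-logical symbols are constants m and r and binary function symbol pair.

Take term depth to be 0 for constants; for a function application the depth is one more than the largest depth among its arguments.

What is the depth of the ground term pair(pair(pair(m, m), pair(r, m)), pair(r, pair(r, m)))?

3

depth(pair(m, m)) = 1 + max(0, 0) = 1
depth(pair(r, m)) = 1 + max(0, 0) = 1
depth(pair(pair(m, m), pair(r, m))) = 1 + max(1, 1) = 2
depth(pair(r, pair(r, m))) = 1 + max(0, 1) = 2
depth(pair(pair(pair(m, m), pair(r, m)), pair(r, pair(r, m)))) = 1 + max(2, 2) = 3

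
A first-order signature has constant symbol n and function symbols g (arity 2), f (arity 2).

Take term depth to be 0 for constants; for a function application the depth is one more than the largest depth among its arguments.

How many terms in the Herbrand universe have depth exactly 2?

Count level by level. With function symbols g/2, f/2, the terms of depth ≤ k are the 1 constant together with each function applied to depth-≤(k−1) tuples, so N_k = 1 + N_{k-1}^2 + N_{k-1}^2.
N_0 = 1
N_1 = 1 + 1^2 + 1^2 = 3
N_2 = 1 + 3^2 + 3^2 = 19
Terms of depth exactly 2: N_2 − N_1 = 19 − 3 = 16.

16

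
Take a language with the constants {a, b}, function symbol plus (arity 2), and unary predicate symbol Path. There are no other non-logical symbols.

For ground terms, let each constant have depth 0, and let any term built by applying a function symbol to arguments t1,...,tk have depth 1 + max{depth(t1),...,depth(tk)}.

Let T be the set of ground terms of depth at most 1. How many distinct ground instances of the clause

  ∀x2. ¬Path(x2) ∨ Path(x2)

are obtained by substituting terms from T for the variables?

6

Ground terms of depth ≤ 1:
  Let N_k count ground terms of depth at most k. Each non-constant term of depth ≤ k is some function symbol applied to depth-≤(k−1) arguments, giving N_k = 2 + N_{k-1}^2.
  N_0 = 2
  N_1 = 2 + 2^2 = 6
So there are 6 ground terms available for substitution.
There is 1 variable to instantiate (x2),  occurring in at least one literal, so different choices give different ground instances.
Number of ground instances = 6.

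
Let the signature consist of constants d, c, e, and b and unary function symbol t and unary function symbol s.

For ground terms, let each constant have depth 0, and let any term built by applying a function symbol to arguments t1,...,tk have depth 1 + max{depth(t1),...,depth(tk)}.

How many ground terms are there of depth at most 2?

28

If N_k denotes the number of depth-≤k ground terms, the 4 constants give N_0 = 4, and each function symbol of arity r contributes N_{k-1}^r new terms at level k: N_k = 4 + N_{k-1} + N_{k-1}.
N_0 = 4
N_1 = 4 + 4 + 4 = 12
N_2 = 4 + 12 + 12 = 28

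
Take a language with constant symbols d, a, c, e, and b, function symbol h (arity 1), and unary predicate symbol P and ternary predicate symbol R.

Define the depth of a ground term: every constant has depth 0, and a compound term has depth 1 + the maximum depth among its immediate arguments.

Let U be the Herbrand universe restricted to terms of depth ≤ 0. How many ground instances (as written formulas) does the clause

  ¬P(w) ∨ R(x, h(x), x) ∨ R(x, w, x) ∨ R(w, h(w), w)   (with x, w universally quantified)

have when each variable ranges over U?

25

Ground terms of depth ≤ 0:
  Let N_k = |{terms of depth ≤ k}|. Then N_0 = 5 and N_k = 5 + N_{k-1} for k ≥ 1 (one summand per function symbol, arity giving the exponent).
  N_0 = 5
  Explicitly: d, a, c, e, b.
So there are 5 ground terms available for substitution.
The clause has 2 distinct variables (x, w), each appearing in the body. In the free term algebra distinct substitutions yield syntactically distinct ground instances.
Number of ground instances = 5^2 = 25.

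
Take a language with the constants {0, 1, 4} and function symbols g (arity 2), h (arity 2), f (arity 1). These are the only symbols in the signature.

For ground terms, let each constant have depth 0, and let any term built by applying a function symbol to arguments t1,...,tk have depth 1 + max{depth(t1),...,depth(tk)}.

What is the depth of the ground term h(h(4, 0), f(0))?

depth(h(4, 0)) = 1 + max(0, 0) = 1
depth(f(0)) = 1 + depth(0) = 1 + 0 = 1
depth(h(h(4, 0), f(0))) = 1 + max(1, 1) = 2

2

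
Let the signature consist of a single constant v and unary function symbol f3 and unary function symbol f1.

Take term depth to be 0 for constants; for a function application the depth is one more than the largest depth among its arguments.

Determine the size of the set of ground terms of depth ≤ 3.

15

Let N_k = |{terms of depth ≤ k}|. Then N_0 = 1 and N_k = 1 + N_{k-1} + N_{k-1} for k ≥ 1 (one summand per function symbol, arity giving the exponent).
N_0 = 1
N_1 = 1 + 1 + 1 = 3
N_2 = 1 + 3 + 3 = 7
N_3 = 1 + 7 + 7 = 15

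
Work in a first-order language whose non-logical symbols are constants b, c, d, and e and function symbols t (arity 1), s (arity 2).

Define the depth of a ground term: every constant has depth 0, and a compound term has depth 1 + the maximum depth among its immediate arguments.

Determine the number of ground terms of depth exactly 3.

364820

If N_k denotes the number of depth-≤k ground terms, the 4 constants give N_0 = 4, and each function symbol of arity r contributes N_{k-1}^r new terms at level k: N_k = 4 + N_{k-1} + N_{k-1}^2.
N_0 = 4
N_1 = 4 + 4 + 4^2 = 24
N_2 = 4 + 24 + 24^2 = 604
N_3 = 4 + 604 + 604^2 = 365424
Terms of depth exactly 3: N_3 − N_2 = 365424 − 604 = 364820.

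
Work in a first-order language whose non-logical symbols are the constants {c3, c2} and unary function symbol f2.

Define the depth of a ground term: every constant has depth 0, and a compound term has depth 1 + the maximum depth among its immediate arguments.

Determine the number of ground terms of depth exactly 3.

2

If N_k denotes the number of depth-≤k ground terms, the 2 constants give N_0 = 2, and each function symbol of arity r contributes N_{k-1}^r new terms at level k: N_k = 2 + N_{k-1}.
N_0 = 2
N_1 = 2 + 2 = 4
N_2 = 2 + 4 = 6
N_3 = 2 + 6 = 8
Terms of depth exactly 3: N_3 − N_2 = 8 − 6 = 2.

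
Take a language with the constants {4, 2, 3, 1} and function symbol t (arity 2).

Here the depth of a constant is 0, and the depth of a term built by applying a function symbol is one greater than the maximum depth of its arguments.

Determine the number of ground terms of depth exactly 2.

384

Write N_k for the number of ground terms of depth ≤ k. A term of depth ≤ k is either a constant or a function symbol applied to arguments of depth ≤ k−1, so N_k = 4 + N_{k-1}^2.
N_0 = 4
N_1 = 4 + 4^2 = 20
N_2 = 4 + 20^2 = 404
Terms of depth exactly 2: N_2 − N_1 = 404 − 20 = 384.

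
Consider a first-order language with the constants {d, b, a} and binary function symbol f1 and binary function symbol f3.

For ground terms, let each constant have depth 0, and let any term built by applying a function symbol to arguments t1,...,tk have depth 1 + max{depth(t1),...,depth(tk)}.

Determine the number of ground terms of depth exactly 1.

18

If N_k denotes the number of depth-≤k ground terms, the 3 constants give N_0 = 3, and each function symbol of arity r contributes N_{k-1}^r new terms at level k: N_k = 3 + N_{k-1}^2 + N_{k-1}^2.
N_0 = 3
N_1 = 3 + 3^2 + 3^2 = 21
Terms of depth exactly 1: N_1 − N_0 = 21 − 3 = 18.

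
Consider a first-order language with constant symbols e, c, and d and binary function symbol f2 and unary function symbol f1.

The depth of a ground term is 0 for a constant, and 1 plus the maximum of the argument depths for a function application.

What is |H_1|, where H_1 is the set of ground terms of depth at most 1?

If N_k denotes the number of depth-≤k ground terms, the 3 constants give N_0 = 3, and each function symbol of arity r contributes N_{k-1}^r new terms at level k: N_k = 3 + N_{k-1}^2 + N_{k-1}.
N_0 = 3
N_1 = 3 + 3^2 + 3 = 15

15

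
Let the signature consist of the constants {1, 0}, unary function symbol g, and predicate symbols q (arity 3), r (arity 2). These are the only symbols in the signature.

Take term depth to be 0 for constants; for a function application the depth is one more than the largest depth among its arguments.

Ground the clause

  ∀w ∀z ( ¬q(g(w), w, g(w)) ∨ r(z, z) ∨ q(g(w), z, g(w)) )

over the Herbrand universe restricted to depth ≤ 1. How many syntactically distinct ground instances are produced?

Ground terms of depth ≤ 1:
  Let N_k = |{terms of depth ≤ k}|. Then N_0 = 2 and N_k = 2 + N_{k-1} for k ≥ 1 (one summand per function symbol, arity giving the exponent).
  N_0 = 2
  N_1 = 2 + 2 = 4
  Explicitly: 1, 0, g(1), g(0).
So there are 4 ground terms available for substitution.
There are 2 variables to instantiate (w, z), each occurring in at least one literal, so different choices give different ground instances.
Number of ground instances = 4^2 = 16.

16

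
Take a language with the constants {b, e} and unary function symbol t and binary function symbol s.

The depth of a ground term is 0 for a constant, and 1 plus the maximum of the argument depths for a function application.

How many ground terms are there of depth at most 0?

2

Count level by level. With function symbols t/1, s/2, the terms of depth ≤ k are the 2 constants together with each function applied to depth-≤(k−1) tuples, so N_k = 2 + N_{k-1} + N_{k-1}^2.
N_0 = 2
Explicitly: b, e.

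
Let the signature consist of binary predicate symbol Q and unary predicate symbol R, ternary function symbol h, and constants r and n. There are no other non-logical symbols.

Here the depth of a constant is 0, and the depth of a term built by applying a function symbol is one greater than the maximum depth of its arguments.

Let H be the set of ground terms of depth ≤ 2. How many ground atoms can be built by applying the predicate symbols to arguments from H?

1005006

First count ground terms of depth ≤ 2.
Let N_k = |{terms of depth ≤ k}|. Then N_0 = 2 and N_k = 2 + N_{k-1}^3 for k ≥ 1 (one summand per function symbol, arity giving the exponent).
N_0 = 2
N_1 = 2 + 2^3 = 10
N_2 = 2 + 10^3 = 1002
So |H| = 1002.
For each predicate symbol, the number of ground atoms is |H| raised to its arity; summing:
  Q: 1002^2 = 1004004;  R: 1002
Total ground atoms: 1004004 + 1002 = 1005006.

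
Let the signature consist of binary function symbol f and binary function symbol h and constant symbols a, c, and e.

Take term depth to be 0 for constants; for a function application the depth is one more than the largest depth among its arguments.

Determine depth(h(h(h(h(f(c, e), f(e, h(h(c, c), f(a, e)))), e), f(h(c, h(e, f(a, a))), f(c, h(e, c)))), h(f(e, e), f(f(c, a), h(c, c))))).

depth(f(c, e)) = 1 + max(0, 0) = 1
depth(h(c, c)) = 1 + max(0, 0) = 1
depth(f(a, e)) = 1 + max(0, 0) = 1
depth(h(h(c, c), f(a, e))) = 1 + max(1, 1) = 2
depth(f(e, h(h(c, c), f(a, e)))) = 1 + max(0, 2) = 3
depth(h(f(c, e), f(e, h(h(c, c), f(a, e))))) = 1 + max(1, 3) = 4
depth(h(h(f(c, e), f(e, h(h(c, c), f(a, e)))), e)) = 1 + max(4, 0) = 5
depth(f(a, a)) = 1 + max(0, 0) = 1
depth(h(e, f(a, a))) = 1 + max(0, 1) = 2
depth(h(c, h(e, f(a, a)))) = 1 + max(0, 2) = 3
depth(h(e, c)) = 1 + max(0, 0) = 1
depth(f(c, h(e, c))) = 1 + max(0, 1) = 2
depth(f(h(c, h(e, f(a, a))), f(c, h(e, c)))) = 1 + max(3, 2) = 4
depth(h(h(h(f(c, e), f(e, h(h(c, c), f(a, e)))), e), f(h(c, h(e, f(a, a))), f(c, h(e, c))))) = 1 + max(5, 4) = 6
depth(f(e, e)) = 1 + max(0, 0) = 1
depth(f(c, a)) = 1 + max(0, 0) = 1
depth(f(f(c, a), h(c, c))) = 1 + max(1, 1) = 2
depth(h(f(e, e), f(f(c, a), h(c, c)))) = 1 + max(1, 2) = 3
depth(h(h(h(h(f(c, e), f(e, h(h(c, c), f(a, e)))), e), f(h(c, h(e, f(a, a))), f(c, h(e, c)))), h(f(e, e), f(f(c, a), h(c, c))))) = 1 + max(6, 3) = 7

7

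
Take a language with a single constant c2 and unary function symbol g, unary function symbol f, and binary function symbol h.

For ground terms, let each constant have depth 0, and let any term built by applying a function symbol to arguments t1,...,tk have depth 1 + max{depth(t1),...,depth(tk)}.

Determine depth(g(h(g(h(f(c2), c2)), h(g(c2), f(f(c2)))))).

5

depth(f(c2)) = 1 + depth(c2) = 1 + 0 = 1
depth(h(f(c2), c2)) = 1 + max(1, 0) = 2
depth(g(h(f(c2), c2))) = 1 + depth(h(f(c2), c2)) = 1 + 2 = 3
depth(g(c2)) = 1 + depth(c2) = 1 + 0 = 1
depth(f(f(c2))) = 1 + depth(f(c2)) = 1 + 1 = 2
depth(h(g(c2), f(f(c2)))) = 1 + max(1, 2) = 3
depth(h(g(h(f(c2), c2)), h(g(c2), f(f(c2))))) = 1 + max(3, 3) = 4
depth(g(h(g(h(f(c2), c2)), h(g(c2), f(f(c2)))))) = 1 + depth(h(g(h(f(c2), c2)), h(g(c2), f(f(c2))))) = 1 + 4 = 5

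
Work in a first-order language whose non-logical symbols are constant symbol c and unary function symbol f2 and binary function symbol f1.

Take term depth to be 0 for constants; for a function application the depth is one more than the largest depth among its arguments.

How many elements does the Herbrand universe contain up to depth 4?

33673

Write N_k for the number of ground terms of depth ≤ k. A term of depth ≤ k is either a constant or a function symbol applied to arguments of depth ≤ k−1, so N_k = 1 + N_{k-1} + N_{k-1}^2.
N_0 = 1
N_1 = 1 + 1 + 1^2 = 3
N_2 = 1 + 3 + 3^2 = 13
N_3 = 1 + 13 + 13^2 = 183
N_4 = 1 + 183 + 183^2 = 33673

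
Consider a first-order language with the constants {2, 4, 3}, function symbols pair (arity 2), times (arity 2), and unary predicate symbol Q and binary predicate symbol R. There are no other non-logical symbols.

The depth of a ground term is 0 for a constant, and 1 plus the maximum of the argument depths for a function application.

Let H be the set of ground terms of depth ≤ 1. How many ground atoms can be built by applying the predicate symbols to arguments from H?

First count ground terms of depth ≤ 1.
Write N_k for the number of ground terms of depth ≤ k. A term of depth ≤ k is either a constant or a function symbol applied to arguments of depth ≤ k−1, so N_k = 3 + N_{k-1}^2 + N_{k-1}^2.
N_0 = 3
N_1 = 3 + 3^2 + 3^2 = 21
So |H| = 21.
For each predicate symbol, the number of ground atoms is |H| raised to its arity; summing:
  Q: 21;  R: 21^2 = 441
Total ground atoms: 21 + 441 = 462.

462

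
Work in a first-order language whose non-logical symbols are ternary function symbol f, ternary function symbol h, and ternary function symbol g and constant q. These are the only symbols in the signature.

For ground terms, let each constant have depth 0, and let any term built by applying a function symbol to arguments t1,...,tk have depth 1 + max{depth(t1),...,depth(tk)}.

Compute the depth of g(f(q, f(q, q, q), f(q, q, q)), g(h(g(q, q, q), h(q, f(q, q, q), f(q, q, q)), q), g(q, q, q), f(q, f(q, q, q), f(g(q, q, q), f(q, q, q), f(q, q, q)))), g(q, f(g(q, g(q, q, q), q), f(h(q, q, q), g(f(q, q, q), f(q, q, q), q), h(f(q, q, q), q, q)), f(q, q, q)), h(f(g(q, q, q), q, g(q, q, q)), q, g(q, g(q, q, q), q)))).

depth(f(q, q, q)) = 1 + max(0, 0, 0) = 1
depth(f(q, f(q, q, q), f(q, q, q))) = 1 + max(0, 1, 1) = 2
depth(g(q, q, q)) = 1 + max(0, 0, 0) = 1
depth(h(q, f(q, q, q), f(q, q, q))) = 1 + max(0, 1, 1) = 2
depth(h(g(q, q, q), h(q, f(q, q, q), f(q, q, q)), q)) = 1 + max(1, 2, 0) = 3
depth(f(g(q, q, q), f(q, q, q), f(q, q, q))) = 1 + max(1, 1, 1) = 2
depth(f(q, f(q, q, q), f(g(q, q, q), f(q, q, q), f(q, q, q)))) = 1 + max(0, 1, 2) = 3
depth(g(h(g(q, q, q), h(q, f(q, q, q), f(q, q, q)), q), g(q, q, q), f(q, f(q, q, q), f(g(q, q, q), f(q, q, q), f(q, q, q))))) = 1 + max(3, 1, 3) = 4
depth(g(q, g(q, q, q), q)) = 1 + max(0, 1, 0) = 2
depth(h(q, q, q)) = 1 + max(0, 0, 0) = 1
depth(g(f(q, q, q), f(q, q, q), q)) = 1 + max(1, 1, 0) = 2
depth(h(f(q, q, q), q, q)) = 1 + max(1, 0, 0) = 2
depth(f(h(q, q, q), g(f(q, q, q), f(q, q, q), q), h(f(q, q, q), q, q))) = 1 + max(1, 2, 2) = 3
depth(f(g(q, g(q, q, q), q), f(h(q, q, q), g(f(q, q, q), f(q, q, q), q), h(f(q, q, q), q, q)), f(q, q, q))) = 1 + max(2, 3, 1) = 4
depth(f(g(q, q, q), q, g(q, q, q))) = 1 + max(1, 0, 1) = 2
depth(h(f(g(q, q, q), q, g(q, q, q)), q, g(q, g(q, q, q), q))) = 1 + max(2, 0, 2) = 3
depth(g(q, f(g(q, g(q, q, q), q), f(h(q, q, q), g(f(q, q, q), f(q, q, q), q), h(f(q, q, q), q, q)), f(q, q, q)), h(f(g(q, q, q), q, g(q, q, q)), q, g(q, g(q, q, q), q)))) = 1 + max(0, 4, 3) = 5
depth(g(f(q, f(q, q, q), f(q, q, q)), g(h(g(q, q, q), h(q, f(q, q, q), f(q, q, q)), q), g(q, q, q), f(q, f(q, q, q), f(g(q, q, q), f(q, q, q), f(q, q, q)))), g(q, f(g(q, g(q, q, q), q), f(h(q, q, q), g(f(q, q, q), f(q, q, q), q), h(f(q, q, q), q, q)), f(q, q, q)), h(f(g(q, q, q), q, g(q, q, q)), q, g(q, g(q, q, q), q))))) = 1 + max(2, 4, 5) = 6

6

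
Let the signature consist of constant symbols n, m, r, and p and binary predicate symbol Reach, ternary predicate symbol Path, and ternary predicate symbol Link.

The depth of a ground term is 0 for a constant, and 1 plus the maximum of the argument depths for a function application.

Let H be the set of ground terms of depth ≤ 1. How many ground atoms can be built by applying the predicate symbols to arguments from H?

First count ground terms of depth ≤ 1.
With no function symbols every ground term is a constant, so there are exactly 4 ground terms at every depth bound.
N_0 = 4
N_1 = 4
So |H| = 4.
Ground atoms are formed by filling each argument slot of a predicate with a term from H, so an r-ary predicate gives |H|^r atoms:
  Reach: 4^2 = 16;  Path: 4^3 = 64;  Link: 4^3 = 64
Total ground atoms: 16 + 64 + 64 = 144.

144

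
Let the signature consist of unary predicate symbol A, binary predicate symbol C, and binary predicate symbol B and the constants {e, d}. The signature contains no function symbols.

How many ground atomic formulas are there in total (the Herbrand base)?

10

With no function symbols, the Herbrand universe is just the 2 constants.
Ground atoms per predicate: A: 2, C: 2^2 = 4, B: 2^2 = 4.
Herbrand base size = 2 + 4 + 4 = 10.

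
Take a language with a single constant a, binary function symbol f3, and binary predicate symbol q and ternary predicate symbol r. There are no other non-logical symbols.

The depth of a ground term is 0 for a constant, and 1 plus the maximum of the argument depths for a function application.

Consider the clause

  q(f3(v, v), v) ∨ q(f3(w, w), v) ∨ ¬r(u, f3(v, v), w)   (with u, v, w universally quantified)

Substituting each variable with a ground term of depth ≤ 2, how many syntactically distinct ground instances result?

125

Ground terms of depth ≤ 2:
  Count level by level. With function symbols f3/2, the terms of depth ≤ k are the 1 constant together with each function applied to depth-≤(k−1) tuples, so N_k = 1 + N_{k-1}^2.
  N_0 = 1
  N_1 = 1 + 1^2 = 2
  N_2 = 1 + 2^2 = 5
  Explicitly: a, f3(a, a), f3(a, f3(a, a)), f3(f3(a, a), a), f3(f3(a, a), f3(a, a)).
So there are 5 ground terms available for substitution.
The body mentions every one of the 3 quantified variables; since ground terms form a free algebra, no two substitutions collapse to the same formula.
Number of ground instances = 5^3 = 125.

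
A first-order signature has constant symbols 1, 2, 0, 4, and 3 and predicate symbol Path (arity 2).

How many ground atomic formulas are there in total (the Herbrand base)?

25

With no function symbols, the Herbrand universe is just the 5 constants.
Ground atoms per predicate: Path: 5^2 = 25.
Herbrand base size = 25 = 25.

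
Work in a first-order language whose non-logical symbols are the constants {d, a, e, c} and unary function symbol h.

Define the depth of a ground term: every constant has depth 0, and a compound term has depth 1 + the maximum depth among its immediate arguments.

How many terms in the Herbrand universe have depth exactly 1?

4

Count level by level. With function symbols h/1, the terms of depth ≤ k are the 4 constants together with each function applied to depth-≤(k−1) tuples, so N_k = 4 + N_{k-1}.
N_0 = 4
N_1 = 4 + 4 = 8
Terms of depth exactly 1: N_1 − N_0 = 8 − 4 = 4.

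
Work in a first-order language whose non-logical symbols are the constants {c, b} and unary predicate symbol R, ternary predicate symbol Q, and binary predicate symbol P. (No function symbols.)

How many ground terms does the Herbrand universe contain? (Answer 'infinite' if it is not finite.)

2

There are no function symbols, so every ground term is one of the 2 constants.
The Herbrand universe is {c, b}, which is finite with 2 elements.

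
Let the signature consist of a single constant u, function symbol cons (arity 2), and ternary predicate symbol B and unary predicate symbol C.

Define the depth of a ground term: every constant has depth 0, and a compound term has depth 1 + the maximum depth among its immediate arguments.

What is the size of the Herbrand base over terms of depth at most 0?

First count ground terms of depth ≤ 0.
Write N_k for the number of ground terms of depth ≤ k. A term of depth ≤ k is either a constant or a function symbol applied to arguments of depth ≤ k−1, so N_k = 1 + N_{k-1}^2.
N_0 = 1
Explicitly: u.
So |H| = 1.
Each predicate of arity r yields |H|^r ground atoms (one per choice of an r-tuple from H):
  B: 1^3 = 1;  C: 1
Total ground atoms: 1 + 1 = 2.

2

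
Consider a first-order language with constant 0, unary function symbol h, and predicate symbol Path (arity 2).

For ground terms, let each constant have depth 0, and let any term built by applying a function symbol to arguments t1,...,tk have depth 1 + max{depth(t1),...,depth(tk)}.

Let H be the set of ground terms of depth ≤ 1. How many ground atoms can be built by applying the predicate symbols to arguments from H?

First count ground terms of depth ≤ 1.
Write N_k for the number of ground terms of depth ≤ k. A term of depth ≤ k is either a constant or a function symbol applied to arguments of depth ≤ k−1, so N_k = 1 + N_{k-1}.
N_0 = 1
N_1 = 1 + 1 = 2
So |H| = 2.
Each predicate of arity r yields |H|^r ground atoms (one per choice of an r-tuple from H):
  Path: 2^2 = 4
Total ground atoms: 4.

4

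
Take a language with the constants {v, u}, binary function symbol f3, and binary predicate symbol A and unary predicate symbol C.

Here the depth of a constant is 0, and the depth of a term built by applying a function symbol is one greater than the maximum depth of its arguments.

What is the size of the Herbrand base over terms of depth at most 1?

First count ground terms of depth ≤ 1.
Write N_k for the number of ground terms of depth ≤ k. A term of depth ≤ k is either a constant or a function symbol applied to arguments of depth ≤ k−1, so N_k = 2 + N_{k-1}^2.
N_0 = 2
N_1 = 2 + 2^2 = 6
Explicitly: v, u, f3(v, v), f3(v, u), f3(u, v), f3(u, u).
So |H| = 6.
For each predicate symbol, the number of ground atoms is |H| raised to its arity; summing:
  A: 6^2 = 36;  C: 6
Total ground atoms: 36 + 6 = 42.

42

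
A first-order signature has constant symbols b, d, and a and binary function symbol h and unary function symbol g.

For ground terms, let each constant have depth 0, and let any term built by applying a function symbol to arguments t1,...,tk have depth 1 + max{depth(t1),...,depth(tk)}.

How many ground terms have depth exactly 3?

59052

Count level by level. With function symbols h/2, g/1, the terms of depth ≤ k are the 3 constants together with each function applied to depth-≤(k−1) tuples, so N_k = 3 + N_{k-1}^2 + N_{k-1}.
N_0 = 3
N_1 = 3 + 3^2 + 3 = 15
N_2 = 3 + 15^2 + 15 = 243
N_3 = 3 + 243^2 + 243 = 59295
Terms of depth exactly 3: N_3 − N_2 = 59295 − 243 = 59052.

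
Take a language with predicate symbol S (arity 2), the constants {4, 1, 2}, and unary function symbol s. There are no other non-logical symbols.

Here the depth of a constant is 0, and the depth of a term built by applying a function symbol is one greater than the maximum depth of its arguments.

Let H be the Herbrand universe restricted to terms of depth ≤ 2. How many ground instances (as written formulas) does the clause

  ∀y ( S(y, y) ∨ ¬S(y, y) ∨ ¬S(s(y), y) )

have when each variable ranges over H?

9

Ground terms of depth ≤ 2:
  Let N_k = |{terms of depth ≤ k}|. Then N_0 = 3 and N_k = 3 + N_{k-1} for k ≥ 1 (one summand per function symbol, arity giving the exponent).
  N_0 = 3
  N_1 = 3 + 3 = 6
  N_2 = 3 + 6 = 9
  Explicitly: 4, 1, 2, s(4), s(1), s(2), s(s(4)), s(s(1)), s(s(2)).
So there are 9 ground terms available for substitution.
The clause has 1 distinct variable (y), which appears in the body. In the free term algebra distinct substitutions yield syntactically distinct ground instances.
Number of ground instances = 9.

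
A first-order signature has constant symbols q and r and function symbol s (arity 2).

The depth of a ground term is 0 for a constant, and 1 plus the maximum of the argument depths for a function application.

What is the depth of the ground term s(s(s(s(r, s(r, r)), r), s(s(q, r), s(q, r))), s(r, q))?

5

depth(s(r, r)) = 1 + max(0, 0) = 1
depth(s(r, s(r, r))) = 1 + max(0, 1) = 2
depth(s(s(r, s(r, r)), r)) = 1 + max(2, 0) = 3
depth(s(q, r)) = 1 + max(0, 0) = 1
depth(s(s(q, r), s(q, r))) = 1 + max(1, 1) = 2
depth(s(s(s(r, s(r, r)), r), s(s(q, r), s(q, r)))) = 1 + max(3, 2) = 4
depth(s(r, q)) = 1 + max(0, 0) = 1
depth(s(s(s(s(r, s(r, r)), r), s(s(q, r), s(q, r))), s(r, q))) = 1 + max(4, 1) = 5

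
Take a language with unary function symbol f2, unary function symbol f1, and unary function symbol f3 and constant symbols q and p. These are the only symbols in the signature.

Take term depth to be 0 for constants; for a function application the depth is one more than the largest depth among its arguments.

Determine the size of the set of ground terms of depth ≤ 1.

Let N_k count ground terms of depth at most k. Each non-constant term of depth ≤ k is some function symbol applied to depth-≤(k−1) arguments, giving N_k = 2 + N_{k-1} + N_{k-1} + N_{k-1}.
N_0 = 2
N_1 = 2 + 2 + 2 + 2 = 8
Explicitly: q, p, f2(q), f2(p), f1(q), f1(p), f3(q), f3(p).

8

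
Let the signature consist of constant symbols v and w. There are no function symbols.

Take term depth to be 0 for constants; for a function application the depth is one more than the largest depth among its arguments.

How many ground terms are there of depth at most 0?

With no function symbols every ground term is a constant, so there are exactly 2 ground terms at every depth bound.
N_0 = 2
Explicitly: v, w.

2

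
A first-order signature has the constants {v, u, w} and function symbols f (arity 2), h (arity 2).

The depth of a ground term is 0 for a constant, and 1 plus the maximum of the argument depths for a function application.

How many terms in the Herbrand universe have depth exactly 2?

Let N_k count ground terms of depth at most k. Each non-constant term of depth ≤ k is some function symbol applied to depth-≤(k−1) arguments, giving N_k = 3 + N_{k-1}^2 + N_{k-1}^2.
N_0 = 3
N_1 = 3 + 3^2 + 3^2 = 21
N_2 = 3 + 21^2 + 21^2 = 885
Terms of depth exactly 2: N_2 − N_1 = 885 − 21 = 864.

864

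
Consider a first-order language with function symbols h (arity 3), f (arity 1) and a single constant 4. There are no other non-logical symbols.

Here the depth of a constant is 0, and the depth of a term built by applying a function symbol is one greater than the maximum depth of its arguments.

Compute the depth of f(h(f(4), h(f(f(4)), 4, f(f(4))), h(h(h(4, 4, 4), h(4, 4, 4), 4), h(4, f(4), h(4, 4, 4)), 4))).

depth(f(4)) = 1 + depth(4) = 1 + 0 = 1
depth(f(f(4))) = 1 + depth(f(4)) = 1 + 1 = 2
depth(h(f(f(4)), 4, f(f(4)))) = 1 + max(2, 0, 2) = 3
depth(h(4, 4, 4)) = 1 + max(0, 0, 0) = 1
depth(h(h(4, 4, 4), h(4, 4, 4), 4)) = 1 + max(1, 1, 0) = 2
depth(h(4, f(4), h(4, 4, 4))) = 1 + max(0, 1, 1) = 2
depth(h(h(h(4, 4, 4), h(4, 4, 4), 4), h(4, f(4), h(4, 4, 4)), 4)) = 1 + max(2, 2, 0) = 3
depth(h(f(4), h(f(f(4)), 4, f(f(4))), h(h(h(4, 4, 4), h(4, 4, 4), 4), h(4, f(4), h(4, 4, 4)), 4))) = 1 + max(1, 3, 3) = 4
depth(f(h(f(4), h(f(f(4)), 4, f(f(4))), h(h(h(4, 4, 4), h(4, 4, 4), 4), h(4, f(4), h(4, 4, 4)), 4)))) = 1 + depth(h(f(4), h(f(f(4)), 4, f(f(4))), h(h(h(4, 4, 4), h(4, 4, 4), 4), h(4, f(4), h(4, 4, 4)), 4))) = 1 + 4 = 5

5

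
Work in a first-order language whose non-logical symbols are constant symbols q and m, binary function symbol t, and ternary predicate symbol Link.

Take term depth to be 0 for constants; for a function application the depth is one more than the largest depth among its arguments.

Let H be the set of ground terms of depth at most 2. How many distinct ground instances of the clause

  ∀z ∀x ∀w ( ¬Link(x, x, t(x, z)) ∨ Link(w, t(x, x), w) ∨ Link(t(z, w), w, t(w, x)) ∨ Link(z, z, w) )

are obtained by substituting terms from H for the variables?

Ground terms of depth ≤ 2:
  Let N_k = |{terms of depth ≤ k}|. Then N_0 = 2 and N_k = 2 + N_{k-1}^2 for k ≥ 1 (one summand per function symbol, arity giving the exponent).
  N_0 = 2
  N_1 = 2 + 2^2 = 6
  N_2 = 2 + 6^2 = 38
So there are 38 ground terms available for substitution.
There are 3 variables to instantiate (z, x, w), each occurring in at least one literal, so different choices give different ground instances.
Number of ground instances = 38^3 = 54872.

54872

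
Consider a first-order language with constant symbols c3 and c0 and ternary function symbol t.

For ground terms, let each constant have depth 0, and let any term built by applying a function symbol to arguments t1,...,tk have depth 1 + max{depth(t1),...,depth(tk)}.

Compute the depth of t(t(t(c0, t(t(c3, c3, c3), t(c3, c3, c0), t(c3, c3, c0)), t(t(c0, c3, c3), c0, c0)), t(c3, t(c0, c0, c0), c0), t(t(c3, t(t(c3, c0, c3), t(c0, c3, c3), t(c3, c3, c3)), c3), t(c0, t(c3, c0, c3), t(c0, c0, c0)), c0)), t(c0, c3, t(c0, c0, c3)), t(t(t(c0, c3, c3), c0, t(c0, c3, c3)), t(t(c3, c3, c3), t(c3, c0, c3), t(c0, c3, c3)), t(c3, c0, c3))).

depth(t(c3, c3, c3)) = 1 + max(0, 0, 0) = 1
depth(t(c3, c3, c0)) = 1 + max(0, 0, 0) = 1
depth(t(t(c3, c3, c3), t(c3, c3, c0), t(c3, c3, c0))) = 1 + max(1, 1, 1) = 2
depth(t(c0, c3, c3)) = 1 + max(0, 0, 0) = 1
depth(t(t(c0, c3, c3), c0, c0)) = 1 + max(1, 0, 0) = 2
depth(t(c0, t(t(c3, c3, c3), t(c3, c3, c0), t(c3, c3, c0)), t(t(c0, c3, c3), c0, c0))) = 1 + max(0, 2, 2) = 3
depth(t(c0, c0, c0)) = 1 + max(0, 0, 0) = 1
depth(t(c3, t(c0, c0, c0), c0)) = 1 + max(0, 1, 0) = 2
depth(t(c3, c0, c3)) = 1 + max(0, 0, 0) = 1
depth(t(t(c3, c0, c3), t(c0, c3, c3), t(c3, c3, c3))) = 1 + max(1, 1, 1) = 2
depth(t(c3, t(t(c3, c0, c3), t(c0, c3, c3), t(c3, c3, c3)), c3)) = 1 + max(0, 2, 0) = 3
depth(t(c0, t(c3, c0, c3), t(c0, c0, c0))) = 1 + max(0, 1, 1) = 2
depth(t(t(c3, t(t(c3, c0, c3), t(c0, c3, c3), t(c3, c3, c3)), c3), t(c0, t(c3, c0, c3), t(c0, c0, c0)), c0)) = 1 + max(3, 2, 0) = 4
depth(t(t(c0, t(t(c3, c3, c3), t(c3, c3, c0), t(c3, c3, c0)), t(t(c0, c3, c3), c0, c0)), t(c3, t(c0, c0, c0), c0), t(t(c3, t(t(c3, c0, c3), t(c0, c3, c3), t(c3, c3, c3)), c3), t(c0, t(c3, c0, c3), t(c0, c0, c0)), c0))) = 1 + max(3, 2, 4) = 5
depth(t(c0, c0, c3)) = 1 + max(0, 0, 0) = 1
depth(t(c0, c3, t(c0, c0, c3))) = 1 + max(0, 0, 1) = 2
depth(t(t(c0, c3, c3), c0, t(c0, c3, c3))) = 1 + max(1, 0, 1) = 2
depth(t(t(c3, c3, c3), t(c3, c0, c3), t(c0, c3, c3))) = 1 + max(1, 1, 1) = 2
depth(t(t(t(c0, c3, c3), c0, t(c0, c3, c3)), t(t(c3, c3, c3), t(c3, c0, c3), t(c0, c3, c3)), t(c3, c0, c3))) = 1 + max(2, 2, 1) = 3
depth(t(t(t(c0, t(t(c3, c3, c3), t(c3, c3, c0), t(c3, c3, c0)), t(t(c0, c3, c3), c0, c0)), t(c3, t(c0, c0, c0), c0), t(t(c3, t(t(c3, c0, c3), t(c0, c3, c3), t(c3, c3, c3)), c3), t(c0, t(c3, c0, c3), t(c0, c0, c0)), c0)), t(c0, c3, t(c0, c0, c3)), t(t(t(c0, c3, c3), c0, t(c0, c3, c3)), t(t(c3, c3, c3), t(c3, c0, c3), t(c0, c3, c3)), t(c3, c0, c3)))) = 1 + max(5, 2, 3) = 6

6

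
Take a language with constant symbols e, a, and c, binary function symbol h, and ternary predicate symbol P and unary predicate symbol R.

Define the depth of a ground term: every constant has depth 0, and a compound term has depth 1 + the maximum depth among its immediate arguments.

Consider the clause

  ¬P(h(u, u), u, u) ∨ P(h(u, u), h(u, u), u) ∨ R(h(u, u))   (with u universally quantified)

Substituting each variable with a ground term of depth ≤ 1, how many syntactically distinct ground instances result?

12

Ground terms of depth ≤ 1:
  Write N_k for the number of ground terms of depth ≤ k. A term of depth ≤ k is either a constant or a function symbol applied to arguments of depth ≤ k−1, so N_k = 3 + N_{k-1}^2.
  N_0 = 3
  N_1 = 3 + 3^2 = 12
  Explicitly: e, a, c, h(e, e), h(e, a), h(e, c), h(a, e), h(a, a), h(a, c), h(c, e), h(c, a), h(c, c).
So there are 12 ground terms available for substitution.
The clause has 1 distinct variable (u), which appears in the body. In the free term algebra distinct substitutions yield syntactically distinct ground instances.
Number of ground instances = 12.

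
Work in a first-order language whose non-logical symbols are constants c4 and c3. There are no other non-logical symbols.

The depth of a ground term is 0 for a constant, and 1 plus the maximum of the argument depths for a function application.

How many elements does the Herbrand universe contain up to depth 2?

2

With no function symbols every ground term is a constant, so there are exactly 2 ground terms at every depth bound.
N_0 = 2
N_1 = 2
N_2 = 2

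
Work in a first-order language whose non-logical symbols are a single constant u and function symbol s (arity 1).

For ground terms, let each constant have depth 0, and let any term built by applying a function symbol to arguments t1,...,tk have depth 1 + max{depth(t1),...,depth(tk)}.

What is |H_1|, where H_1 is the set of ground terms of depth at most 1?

Write N_k for the number of ground terms of depth ≤ k. A term of depth ≤ k is either a constant or a function symbol applied to arguments of depth ≤ k−1, so N_k = 1 + N_{k-1}.
N_0 = 1
N_1 = 1 + 1 = 2
Explicitly: u, s(u).

2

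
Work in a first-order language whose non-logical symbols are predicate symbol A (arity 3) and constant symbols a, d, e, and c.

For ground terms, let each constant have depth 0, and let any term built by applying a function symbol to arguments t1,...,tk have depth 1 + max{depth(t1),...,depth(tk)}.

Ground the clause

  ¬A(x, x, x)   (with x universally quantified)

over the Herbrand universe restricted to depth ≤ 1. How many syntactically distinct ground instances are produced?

Ground terms of depth ≤ 1:
  With no function symbols every ground term is a constant, so there are exactly 4 ground terms at every depth bound.
  N_0 = 4
  N_1 = 4
  Explicitly: a, d, e, c.
So there are 4 ground terms available for substitution.
The clause has 1 distinct variable (x), which appears in the body. In the free term algebra distinct substitutions yield syntactically distinct ground instances.
Number of ground instances = 4.

4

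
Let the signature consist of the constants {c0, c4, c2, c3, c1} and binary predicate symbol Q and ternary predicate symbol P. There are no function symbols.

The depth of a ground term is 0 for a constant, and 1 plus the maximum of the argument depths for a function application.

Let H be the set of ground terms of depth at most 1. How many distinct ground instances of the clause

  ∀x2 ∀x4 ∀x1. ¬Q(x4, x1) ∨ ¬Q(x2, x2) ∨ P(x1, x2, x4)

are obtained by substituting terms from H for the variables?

125

Ground terms of depth ≤ 1:
  With no function symbols every ground term is a constant, so there are exactly 5 ground terms at every depth bound.
  N_0 = 5
  N_1 = 5
So there are 5 ground terms available for substitution.
The clause has 3 distinct variables (x2, x4, x1), each appearing in the body. In the free term algebra distinct substitutions yield syntactically distinct ground instances.
Number of ground instances = 5^3 = 125.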